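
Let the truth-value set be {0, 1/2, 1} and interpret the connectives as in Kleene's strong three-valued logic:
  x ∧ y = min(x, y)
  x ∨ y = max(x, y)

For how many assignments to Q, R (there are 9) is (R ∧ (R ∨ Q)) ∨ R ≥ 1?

3

Q = 0, R = 0 ↦ 0  <
Q = 0, R = 1/2 ↦ 1/2  <
Q = 0, R = 1 ↦ 1  ≥
Q = 1/2, R = 0 ↦ 0  <
Q = 1/2, R = 1/2 ↦ 1/2  <
Q = 1/2, R = 1 ↦ 1  ≥
Q = 1, R = 0 ↦ 0  <
Q = 1, R = 1/2 ↦ 1/2  <
Q = 1, R = 1 ↦ 1  ≥
So 3 of the 9 assignments meet the threshold.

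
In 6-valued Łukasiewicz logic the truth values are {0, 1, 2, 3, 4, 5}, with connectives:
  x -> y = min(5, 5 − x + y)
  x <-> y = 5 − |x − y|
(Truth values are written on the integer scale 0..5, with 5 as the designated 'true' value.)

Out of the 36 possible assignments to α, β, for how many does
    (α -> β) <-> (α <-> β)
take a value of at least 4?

26

value 5: 21 assignments (counts)
value 4: 5 assignments (counts)
value 3: 4 assignments
value 2: 3 assignments
value 1: 2 assignments
value 0: 1 assignment
So 26 of the 36 assignments meet the threshold.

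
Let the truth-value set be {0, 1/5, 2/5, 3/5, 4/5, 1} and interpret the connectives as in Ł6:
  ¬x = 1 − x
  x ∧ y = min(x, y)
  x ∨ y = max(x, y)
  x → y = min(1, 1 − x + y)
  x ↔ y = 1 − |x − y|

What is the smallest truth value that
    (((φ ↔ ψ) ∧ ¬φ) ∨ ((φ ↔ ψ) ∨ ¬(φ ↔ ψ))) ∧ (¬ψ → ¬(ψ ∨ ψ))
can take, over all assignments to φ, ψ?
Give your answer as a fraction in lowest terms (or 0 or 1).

Take φ = 0, ψ = 2/5:
φ ↔ ψ = 0 ↔ 2/5 = 3/5
¬φ = ¬0 = 1
(φ ↔ ψ) ∧ ¬φ = 3/5 ∧ 1 = 3/5
φ ↔ ψ = 0 ↔ 2/5 = 3/5
φ ↔ ψ = 0 ↔ 2/5 = 3/5
¬(φ ↔ ψ) = ¬3/5 = 2/5
(φ ↔ ψ) ∨ ¬(φ ↔ ψ) = 3/5 ∨ 2/5 = 3/5
((φ ↔ ψ) ∧ ¬φ) ∨ ((φ ↔ ψ) ∨ ¬(φ ↔ ψ)) = 3/5 ∨ 3/5 = 3/5
¬ψ = ¬2/5 = 3/5
ψ ∨ ψ = 2/5 ∨ 2/5 = 2/5
¬(ψ ∨ ψ) = ¬2/5 = 3/5
¬ψ → ¬(ψ ∨ ψ) = 3/5 → 3/5 = 1
(((φ ↔ ψ) ∧ ¬φ) ∨ ((φ ↔ ψ) ∨ ¬(φ ↔ ψ))) ∧ (¬ψ → ¬(ψ ∨ ψ)) = 3/5 ∧ 1 = 3/5
No assignment yields a value below 3/5, so this is the minimum.

3/5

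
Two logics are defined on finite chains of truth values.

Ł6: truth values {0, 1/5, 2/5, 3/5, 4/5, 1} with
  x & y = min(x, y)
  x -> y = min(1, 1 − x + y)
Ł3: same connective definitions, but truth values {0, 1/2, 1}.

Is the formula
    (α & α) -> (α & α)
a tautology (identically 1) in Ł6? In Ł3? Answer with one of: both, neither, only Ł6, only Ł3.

both

In Ł6: every assignment gives 1 — tautology.
In Ł3: every assignment gives 1 — tautology.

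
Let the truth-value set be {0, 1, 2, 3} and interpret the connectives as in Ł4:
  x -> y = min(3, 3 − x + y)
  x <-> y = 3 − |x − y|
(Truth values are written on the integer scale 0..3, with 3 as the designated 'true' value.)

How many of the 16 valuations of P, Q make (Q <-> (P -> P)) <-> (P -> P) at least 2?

P = 0, Q = 0 ↦ 0  <
P = 0, Q = 1 ↦ 1  <
P = 0, Q = 2 ↦ 2  ≥
P = 0, Q = 3 ↦ 3  ≥
P = 1, Q = 0 ↦ 0  <
P = 1, Q = 1 ↦ 1  <
P = 1, Q = 2 ↦ 2  ≥
P = 1, Q = 3 ↦ 3  ≥
P = 2, Q = 0 ↦ 0  <
P = 2, Q = 1 ↦ 1  <
P = 2, Q = 2 ↦ 2  ≥
P = 2, Q = 3 ↦ 3  ≥
P = 3, Q = 0 ↦ 0  <
P = 3, Q = 1 ↦ 1  <
P = 3, Q = 2 ↦ 2  ≥
P = 3, Q = 3 ↦ 3  ≥
So 8 of the 16 assignments meet the threshold.

8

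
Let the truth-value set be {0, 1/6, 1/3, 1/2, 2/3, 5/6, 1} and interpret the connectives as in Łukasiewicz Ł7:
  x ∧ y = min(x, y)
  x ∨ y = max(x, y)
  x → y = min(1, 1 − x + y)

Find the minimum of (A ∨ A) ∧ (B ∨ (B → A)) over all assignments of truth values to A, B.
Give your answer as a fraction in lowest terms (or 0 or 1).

0

Take A = 0, B = 0:
A ∨ A = 0 ∨ 0 = 0
B → A = 0 → 0 = 1
B ∨ (B → A) = 0 ∨ 1 = 1
(A ∨ A) ∧ (B ∨ (B → A)) = 0 ∧ 1 = 0
No assignment yields a value below 0, so this is the minimum.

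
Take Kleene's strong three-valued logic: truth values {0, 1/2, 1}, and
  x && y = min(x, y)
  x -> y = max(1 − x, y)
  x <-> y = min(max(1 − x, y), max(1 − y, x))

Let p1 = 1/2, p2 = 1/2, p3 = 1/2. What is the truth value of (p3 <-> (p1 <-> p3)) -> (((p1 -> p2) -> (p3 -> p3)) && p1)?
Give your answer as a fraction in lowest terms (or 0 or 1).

1/2

p1 <-> p3 = 1/2 <-> 1/2 = 1/2
p3 <-> (p1 <-> p3) = 1/2 <-> 1/2 = 1/2
p1 -> p2 = 1/2 -> 1/2 = 1/2
p3 -> p3 = 1/2 -> 1/2 = 1/2
(p1 -> p2) -> (p3 -> p3) = 1/2 -> 1/2 = 1/2
((p1 -> p2) -> (p3 -> p3)) && p1 = 1/2 && 1/2 = 1/2
(p3 <-> (p1 <-> p3)) -> (((p1 -> p2) -> (p3 -> p3)) && p1) = 1/2 -> 1/2 = 1/2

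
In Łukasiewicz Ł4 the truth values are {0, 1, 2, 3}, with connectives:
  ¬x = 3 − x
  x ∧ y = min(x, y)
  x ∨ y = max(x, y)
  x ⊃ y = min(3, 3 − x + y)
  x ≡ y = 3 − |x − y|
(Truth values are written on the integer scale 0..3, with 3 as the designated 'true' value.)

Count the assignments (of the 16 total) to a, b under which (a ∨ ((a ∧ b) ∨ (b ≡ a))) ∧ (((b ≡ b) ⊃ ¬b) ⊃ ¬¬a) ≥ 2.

a = 0, b = 0 ↦ 0  <
a = 0, b = 1 ↦ 1  <
a = 0, b = 2 ↦ 1  <
a = 0, b = 3 ↦ 0  <
a = 1, b = 0 ↦ 1  <
a = 1, b = 1 ↦ 2  ≥
a = 1, b = 2 ↦ 2  ≥
a = 1, b = 3 ↦ 1  <
a = 2, b = 0 ↦ 2  ≥
a = 2, b = 1 ↦ 2  ≥
a = 2, b = 2 ↦ 3  ≥
a = 2, b = 3 ↦ 2  ≥
a = 3, b = 0 ↦ 3  ≥
a = 3, b = 1 ↦ 3  ≥
a = 3, b = 2 ↦ 3  ≥
a = 3, b = 3 ↦ 3  ≥
So 10 of the 16 assignments meet the threshold.

10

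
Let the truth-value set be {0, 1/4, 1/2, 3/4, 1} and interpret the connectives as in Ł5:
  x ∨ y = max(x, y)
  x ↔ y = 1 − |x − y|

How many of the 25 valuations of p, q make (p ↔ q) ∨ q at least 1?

value 1: 9 assignments (counts)
value 3/4: 9 assignments
value 1/2: 4 assignments
value 1/4: 2 assignments
value 0: 1 assignment
So 9 of the 25 assignments meet the threshold.

9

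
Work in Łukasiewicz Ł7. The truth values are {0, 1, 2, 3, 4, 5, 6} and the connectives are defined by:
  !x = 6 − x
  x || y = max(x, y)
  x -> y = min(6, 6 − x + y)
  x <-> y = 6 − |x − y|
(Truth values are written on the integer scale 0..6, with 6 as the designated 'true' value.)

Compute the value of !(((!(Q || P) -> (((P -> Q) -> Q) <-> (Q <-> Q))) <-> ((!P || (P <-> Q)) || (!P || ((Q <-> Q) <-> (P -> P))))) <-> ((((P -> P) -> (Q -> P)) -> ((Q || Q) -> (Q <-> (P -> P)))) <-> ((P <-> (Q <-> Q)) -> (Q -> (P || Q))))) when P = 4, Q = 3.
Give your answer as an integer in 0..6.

Q || P = 3 || 4 = 4
!(Q || P) = !4 = 2
P -> Q = 4 -> 3 = 5
(P -> Q) -> Q = 5 -> 3 = 4
Q <-> Q = 3 <-> 3 = 6
((P -> Q) -> Q) <-> (Q <-> Q) = 4 <-> 6 = 4
!(Q || P) -> (((P -> Q) -> Q) <-> (Q <-> Q)) = 2 -> 4 = 6
!P = !4 = 2
P <-> Q = 4 <-> 3 = 5
!P || (P <-> Q) = 2 || 5 = 5
!P = !4 = 2
Q <-> Q = 3 <-> 3 = 6
P -> P = 4 -> 4 = 6
(Q <-> Q) <-> (P -> P) = 6 <-> 6 = 6
!P || ((Q <-> Q) <-> (P -> P)) = 2 || 6 = 6
(!P || (P <-> Q)) || (!P || ((Q <-> Q) <-> (P -> P))) = 5 || 6 = 6
(!(Q || P) -> (((P -> Q) -> Q) <-> (Q <-> Q))) <-> ((!P || (P <-> Q)) || (!P || ((Q <-> Q) <-> (P -> P)))) = 6 <-> 6 = 6
P -> P = 4 -> 4 = 6
Q -> P = 3 -> 4 = 6
(P -> P) -> (Q -> P) = 6 -> 6 = 6
Q || Q = 3 || 3 = 3
P -> P = 4 -> 4 = 6
Q <-> (P -> P) = 3 <-> 6 = 3
(Q || Q) -> (Q <-> (P -> P)) = 3 -> 3 = 6
((P -> P) -> (Q -> P)) -> ((Q || Q) -> (Q <-> (P -> P))) = 6 -> 6 = 6
Q <-> Q = 3 <-> 3 = 6
P <-> (Q <-> Q) = 4 <-> 6 = 4
P || Q = 4 || 3 = 4
Q -> (P || Q) = 3 -> 4 = 6
(P <-> (Q <-> Q)) -> (Q -> (P || Q)) = 4 -> 6 = 6
(((P -> P) -> (Q -> P)) -> ((Q || Q) -> (Q <-> (P -> P)))) <-> ((P <-> (Q <-> Q)) -> (Q -> (P || Q))) = 6 <-> 6 = 6
((!(Q || P) -> (((P -> Q) -> Q) <-> (Q <-> Q))) <-> ((!P || (P <-> Q)) || (!P || ((Q <-> Q) <-> (P -> P))))) <-> ((((P -> P) -> (Q -> P)) -> ((Q || Q) -> (Q <-> (P -> P)))) <-> ((P <-> (Q <-> Q)) -> (Q -> (P || Q)))) = 6 <-> 6 = 6
!(((!(Q || P) -> (((P -> Q) -> Q) <-> (Q <-> Q))) <-> ((!P || (P <-> Q)) || (!P || ((Q <-> Q) <-> (P -> P))))) <-> ((((P -> P) -> (Q -> P)) -> ((Q || Q) -> (Q <-> (P -> P)))) <-> ((P <-> (Q <-> Q)) -> (Q -> (P || Q))))) = !6 = 0

0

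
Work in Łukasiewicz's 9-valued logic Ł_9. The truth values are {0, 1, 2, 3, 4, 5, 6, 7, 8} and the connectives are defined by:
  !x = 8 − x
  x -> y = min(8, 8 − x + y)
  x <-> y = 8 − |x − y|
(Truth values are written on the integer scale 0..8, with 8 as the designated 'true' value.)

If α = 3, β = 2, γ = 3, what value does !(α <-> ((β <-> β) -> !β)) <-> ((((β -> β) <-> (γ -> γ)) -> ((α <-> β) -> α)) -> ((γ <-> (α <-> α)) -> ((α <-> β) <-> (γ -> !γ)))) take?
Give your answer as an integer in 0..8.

β <-> β = 2 <-> 2 = 8
!β = !2 = 6
(β <-> β) -> !β = 8 -> 6 = 6
α <-> ((β <-> β) -> !β) = 3 <-> 6 = 5
!(α <-> ((β <-> β) -> !β)) = !5 = 3
β -> β = 2 -> 2 = 8
γ -> γ = 3 -> 3 = 8
(β -> β) <-> (γ -> γ) = 8 <-> 8 = 8
α <-> β = 3 <-> 2 = 7
(α <-> β) -> α = 7 -> 3 = 4
((β -> β) <-> (γ -> γ)) -> ((α <-> β) -> α) = 8 -> 4 = 4
α <-> α = 3 <-> 3 = 8
γ <-> (α <-> α) = 3 <-> 8 = 3
α <-> β = 3 <-> 2 = 7
!γ = !3 = 5
γ -> !γ = 3 -> 5 = 8
(α <-> β) <-> (γ -> !γ) = 7 <-> 8 = 7
(γ <-> (α <-> α)) -> ((α <-> β) <-> (γ -> !γ)) = 3 -> 7 = 8
(((β -> β) <-> (γ -> γ)) -> ((α <-> β) -> α)) -> ((γ <-> (α <-> α)) -> ((α <-> β) <-> (γ -> !γ))) = 4 -> 8 = 8
!(α <-> ((β <-> β) -> !β)) <-> ((((β -> β) <-> (γ -> γ)) -> ((α <-> β) -> α)) -> ((γ <-> (α <-> α)) -> ((α <-> β) <-> (γ -> !γ)))) = 3 <-> 8 = 3

3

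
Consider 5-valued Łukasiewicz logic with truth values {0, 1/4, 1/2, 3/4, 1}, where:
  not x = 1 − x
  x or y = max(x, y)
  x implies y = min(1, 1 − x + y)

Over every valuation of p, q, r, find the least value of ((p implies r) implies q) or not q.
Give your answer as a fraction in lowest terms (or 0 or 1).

1/2

Take p = 0, q = 1/2, r = 0:
p implies r = 0 implies 0 = 1
(p implies r) implies q = 1 implies 1/2 = 1/2
not q = not 1/2 = 1/2
((p implies r) implies q) or not q = 1/2 or 1/2 = 1/2
No assignment yields a value below 1/2, so this is the minimum.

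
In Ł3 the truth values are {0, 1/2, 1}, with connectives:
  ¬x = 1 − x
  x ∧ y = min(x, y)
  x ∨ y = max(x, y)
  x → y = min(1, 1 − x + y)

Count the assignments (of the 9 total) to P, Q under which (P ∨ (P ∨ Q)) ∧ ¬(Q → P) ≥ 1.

1

P = 0, Q = 0 ↦ 0  <
P = 0, Q = 1/2 ↦ 1/2  <
P = 0, Q = 1 ↦ 1  ≥
P = 1/2, Q = 0 ↦ 0  <
P = 1/2, Q = 1/2 ↦ 0  <
P = 1/2, Q = 1 ↦ 1/2  <
P = 1, Q = 0 ↦ 0  <
P = 1, Q = 1/2 ↦ 0  <
P = 1, Q = 1 ↦ 0  <
So 1 of the 9 assignments meets the threshold.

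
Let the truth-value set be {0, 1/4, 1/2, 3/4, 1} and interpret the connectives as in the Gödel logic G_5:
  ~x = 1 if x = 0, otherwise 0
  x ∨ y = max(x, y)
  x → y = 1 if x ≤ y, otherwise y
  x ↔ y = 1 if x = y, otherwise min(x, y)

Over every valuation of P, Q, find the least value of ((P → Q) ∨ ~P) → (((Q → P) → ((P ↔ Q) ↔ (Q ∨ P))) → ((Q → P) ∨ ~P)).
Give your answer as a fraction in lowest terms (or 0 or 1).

Take P = 1/4, Q = 1/2:
P → Q = 1/4 → 1/2 = 1
~P = ~1/4 = 0
(P → Q) ∨ ~P = 1 ∨ 0 = 1
Q → P = 1/2 → 1/4 = 1/4
P ↔ Q = 1/4 ↔ 1/2 = 1/4
Q ∨ P = 1/2 ∨ 1/4 = 1/2
(P ↔ Q) ↔ (Q ∨ P) = 1/4 ↔ 1/2 = 1/4
(Q → P) → ((P ↔ Q) ↔ (Q ∨ P)) = 1/4 → 1/4 = 1
Q → P = 1/2 → 1/4 = 1/4
~P = ~1/4 = 0
(Q → P) ∨ ~P = 1/4 ∨ 0 = 1/4
((Q → P) → ((P ↔ Q) ↔ (Q ∨ P))) → ((Q → P) ∨ ~P) = 1 → 1/4 = 1/4
((P → Q) ∨ ~P) → (((Q → P) → ((P ↔ Q) ↔ (Q ∨ P))) → ((Q → P) ∨ ~P)) = 1 → 1/4 = 1/4
No assignment yields a value below 1/4, so this is the minimum.

1/4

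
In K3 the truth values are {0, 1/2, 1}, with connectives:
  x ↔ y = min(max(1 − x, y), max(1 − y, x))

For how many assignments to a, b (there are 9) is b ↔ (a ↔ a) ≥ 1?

2

a = 0, b = 0 ↦ 0  <
a = 0, b = 1/2 ↦ 1/2  <
a = 0, b = 1 ↦ 1  ≥
a = 1/2, b = 0 ↦ 1/2  <
a = 1/2, b = 1/2 ↦ 1/2  <
a = 1/2, b = 1 ↦ 1/2  <
a = 1, b = 0 ↦ 0  <
a = 1, b = 1/2 ↦ 1/2  <
a = 1, b = 1 ↦ 1  ≥
So 2 of the 9 assignments meet the threshold.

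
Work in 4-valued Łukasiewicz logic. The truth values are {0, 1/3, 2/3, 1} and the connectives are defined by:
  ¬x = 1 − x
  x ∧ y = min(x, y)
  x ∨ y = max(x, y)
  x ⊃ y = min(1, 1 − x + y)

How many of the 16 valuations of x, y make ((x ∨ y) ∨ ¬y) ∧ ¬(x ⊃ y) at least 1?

1

x = 0, y = 0 ↦ 0  <
x = 0, y = 1/3 ↦ 0  <
x = 0, y = 2/3 ↦ 0  <
x = 0, y = 1 ↦ 0  <
x = 1/3, y = 0 ↦ 1/3  <
x = 1/3, y = 1/3 ↦ 0  <
x = 1/3, y = 2/3 ↦ 0  <
x = 1/3, y = 1 ↦ 0  <
x = 2/3, y = 0 ↦ 2/3  <
x = 2/3, y = 1/3 ↦ 1/3  <
x = 2/3, y = 2/3 ↦ 0  <
x = 2/3, y = 1 ↦ 0  <
x = 1, y = 0 ↦ 1  ≥
x = 1, y = 1/3 ↦ 2/3  <
x = 1, y = 2/3 ↦ 1/3  <
x = 1, y = 1 ↦ 0  <
So 1 of the 16 assignments meets the threshold.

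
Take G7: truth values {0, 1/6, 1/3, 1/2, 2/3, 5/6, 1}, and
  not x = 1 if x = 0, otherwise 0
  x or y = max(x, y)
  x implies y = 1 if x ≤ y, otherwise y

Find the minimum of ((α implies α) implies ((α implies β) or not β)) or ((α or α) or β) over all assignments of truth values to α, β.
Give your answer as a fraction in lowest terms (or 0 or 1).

1/3

Take α = 1/3, β = 1/6:
α implies α = 1/3 implies 1/3 = 1
α implies β = 1/3 implies 1/6 = 1/6
not β = not 1/6 = 0
(α implies β) or not β = 1/6 or 0 = 1/6
(α implies α) implies ((α implies β) or not β) = 1 implies 1/6 = 1/6
α or α = 1/3 or 1/3 = 1/3
(α or α) or β = 1/3 or 1/6 = 1/3
((α implies α) implies ((α implies β) or not β)) or ((α or α) or β) = 1/6 or 1/3 = 1/3
No assignment yields a value below 1/3, so this is the minimum.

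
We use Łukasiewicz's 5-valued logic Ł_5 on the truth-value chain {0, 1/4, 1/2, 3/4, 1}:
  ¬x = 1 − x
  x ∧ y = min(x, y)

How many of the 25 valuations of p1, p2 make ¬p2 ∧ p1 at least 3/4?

4

value 1: 1 assignment (counts)
value 3/4: 3 assignments (counts)
value 1/2: 5 assignments
value 1/4: 7 assignments
value 0: 9 assignments
So 4 of the 25 assignments meet the threshold.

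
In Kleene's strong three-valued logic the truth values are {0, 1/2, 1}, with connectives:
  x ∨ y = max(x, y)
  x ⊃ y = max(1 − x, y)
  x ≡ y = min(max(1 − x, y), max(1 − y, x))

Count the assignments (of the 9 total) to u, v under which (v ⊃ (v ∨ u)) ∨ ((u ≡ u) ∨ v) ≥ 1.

u = 0, v = 0 ↦ 1  ≥
u = 0, v = 1/2 ↦ 1  ≥
u = 0, v = 1 ↦ 1  ≥
u = 1/2, v = 0 ↦ 1  ≥
u = 1/2, v = 1/2 ↦ 1/2  <
u = 1/2, v = 1 ↦ 1  ≥
u = 1, v = 0 ↦ 1  ≥
u = 1, v = 1/2 ↦ 1  ≥
u = 1, v = 1 ↦ 1  ≥
So 8 of the 9 assignments meet the threshold.

8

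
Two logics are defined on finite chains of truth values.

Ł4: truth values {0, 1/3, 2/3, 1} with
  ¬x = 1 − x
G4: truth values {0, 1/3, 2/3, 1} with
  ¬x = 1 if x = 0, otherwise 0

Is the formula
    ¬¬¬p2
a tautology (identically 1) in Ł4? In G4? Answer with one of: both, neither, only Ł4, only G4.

In Ł4: at p2 = 1/3 the value is 2/3 — not a tautology.
In G4: at p2 = 1/3 the value is 0 — not a tautology.

neither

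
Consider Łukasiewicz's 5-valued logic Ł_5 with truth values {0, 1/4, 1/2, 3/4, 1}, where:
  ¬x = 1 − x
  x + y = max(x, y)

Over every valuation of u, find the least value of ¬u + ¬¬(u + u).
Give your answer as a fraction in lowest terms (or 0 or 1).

Take u = 1/2:
¬u = ¬1/2 = 1/2
u + u = 1/2 + 1/2 = 1/2
¬(u + u) = ¬1/2 = 1/2
¬¬(u + u) = ¬1/2 = 1/2
¬u + ¬¬(u + u) = 1/2 + 1/2 = 1/2
No assignment yields a value below 1/2, so this is the minimum.

1/2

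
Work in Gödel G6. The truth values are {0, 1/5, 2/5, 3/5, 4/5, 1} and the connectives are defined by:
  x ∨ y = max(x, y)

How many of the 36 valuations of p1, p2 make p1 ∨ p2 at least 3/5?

value 1: 11 assignments (counts)
value 4/5: 9 assignments (counts)
value 3/5: 7 assignments (counts)
value 2/5: 5 assignments
value 1/5: 3 assignments
value 0: 1 assignment
So 27 of the 36 assignments meet the threshold.

27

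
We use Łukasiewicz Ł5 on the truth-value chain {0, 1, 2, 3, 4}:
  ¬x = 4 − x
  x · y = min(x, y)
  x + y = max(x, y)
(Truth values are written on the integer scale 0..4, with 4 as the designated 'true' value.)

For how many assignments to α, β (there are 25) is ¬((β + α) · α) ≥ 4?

value 4: 5 assignments (counts)
value 3: 5 assignments
value 2: 5 assignments
value 1: 5 assignments
value 0: 5 assignments
So 5 of the 25 assignments meet the threshold.

5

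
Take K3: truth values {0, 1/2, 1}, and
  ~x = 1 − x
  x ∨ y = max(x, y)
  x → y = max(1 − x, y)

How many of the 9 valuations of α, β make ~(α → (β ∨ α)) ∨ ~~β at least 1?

α = 0, β = 0 ↦ 0  <
α = 0, β = 1/2 ↦ 1/2  <
α = 0, β = 1 ↦ 1  ≥
α = 1/2, β = 0 ↦ 1/2  <
α = 1/2, β = 1/2 ↦ 1/2  <
α = 1/2, β = 1 ↦ 1  ≥
α = 1, β = 0 ↦ 0  <
α = 1, β = 1/2 ↦ 1/2  <
α = 1, β = 1 ↦ 1  ≥
So 3 of the 9 assignments meet the threshold.

3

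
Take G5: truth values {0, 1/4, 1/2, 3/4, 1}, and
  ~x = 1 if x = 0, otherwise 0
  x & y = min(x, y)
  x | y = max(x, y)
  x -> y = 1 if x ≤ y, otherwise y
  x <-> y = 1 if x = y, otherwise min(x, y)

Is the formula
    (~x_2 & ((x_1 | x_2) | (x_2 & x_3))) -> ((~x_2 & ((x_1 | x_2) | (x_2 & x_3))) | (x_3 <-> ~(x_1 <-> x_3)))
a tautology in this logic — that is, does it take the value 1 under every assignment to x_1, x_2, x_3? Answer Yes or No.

Yes

At x_1 = 3/4, x_2 = 3/4, x_3 = 1, for instance:
~x_2 = ~3/4 = 0
x_1 | x_2 = 3/4 | 3/4 = 3/4
x_2 & x_3 = 3/4 & 1 = 3/4
(x_1 | x_2) | (x_2 & x_3) = 3/4 | 3/4 = 3/4
~x_2 & ((x_1 | x_2) | (x_2 & x_3)) = 0 & 3/4 = 0
x_1 <-> x_3 = 3/4 <-> 1 = 3/4
~(x_1 <-> x_3) = ~3/4 = 0
x_3 <-> ~(x_1 <-> x_3) = 1 <-> 0 = 0
(~x_2 & ((x_1 | x_2) | (x_2 & x_3))) | (x_3 <-> ~(x_1 <-> x_3)) = 0 | 0 = 0
(~x_2 & ((x_1 | x_2) | (x_2 & x_3))) -> ((~x_2 & ((x_1 | x_2) | (x_2 & x_3))) | (x_3 <-> ~(x_1 <-> x_3))) = 0 -> 0 = 1
and checking the remaining 124 assignments likewise gives ≥ 1 in every case.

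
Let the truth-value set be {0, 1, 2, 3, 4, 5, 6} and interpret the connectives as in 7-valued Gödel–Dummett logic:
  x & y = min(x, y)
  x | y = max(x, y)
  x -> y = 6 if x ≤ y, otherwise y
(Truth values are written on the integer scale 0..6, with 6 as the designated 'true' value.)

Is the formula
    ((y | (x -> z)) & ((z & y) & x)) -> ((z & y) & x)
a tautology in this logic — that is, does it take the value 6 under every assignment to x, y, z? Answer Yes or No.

Yes

At x = 4, y = 0, z = 6, for instance:
x -> z = 4 -> 6 = 6
y | (x -> z) = 0 | 6 = 6
z & y = 6 & 0 = 0
(z & y) & x = 0 & 4 = 0
(y | (x -> z)) & ((z & y) & x) = 6 & 0 = 0
((y | (x -> z)) & ((z & y) & x)) -> ((z & y) & x) = 0 -> 0 = 6
and checking the remaining 342 assignments likewise gives ≥ 6 in every case.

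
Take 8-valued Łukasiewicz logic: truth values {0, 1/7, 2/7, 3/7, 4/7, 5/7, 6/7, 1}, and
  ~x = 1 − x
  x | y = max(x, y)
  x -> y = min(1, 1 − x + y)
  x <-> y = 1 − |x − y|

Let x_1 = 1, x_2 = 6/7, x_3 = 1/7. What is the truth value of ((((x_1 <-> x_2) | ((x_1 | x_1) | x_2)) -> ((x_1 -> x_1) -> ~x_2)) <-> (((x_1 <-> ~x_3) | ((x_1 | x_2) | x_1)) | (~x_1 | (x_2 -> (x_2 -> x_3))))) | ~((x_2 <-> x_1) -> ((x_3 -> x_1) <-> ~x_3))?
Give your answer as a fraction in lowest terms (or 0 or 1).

1/7

x_1 <-> x_2 = 1 <-> 6/7 = 6/7
x_1 | x_1 = 1 | 1 = 1
(x_1 | x_1) | x_2 = 1 | 6/7 = 1
(x_1 <-> x_2) | ((x_1 | x_1) | x_2) = 6/7 | 1 = 1
x_1 -> x_1 = 1 -> 1 = 1
~x_2 = ~6/7 = 1/7
(x_1 -> x_1) -> ~x_2 = 1 -> 1/7 = 1/7
((x_1 <-> x_2) | ((x_1 | x_1) | x_2)) -> ((x_1 -> x_1) -> ~x_2) = 1 -> 1/7 = 1/7
~x_3 = ~1/7 = 6/7
x_1 <-> ~x_3 = 1 <-> 6/7 = 6/7
x_1 | x_2 = 1 | 6/7 = 1
(x_1 | x_2) | x_1 = 1 | 1 = 1
(x_1 <-> ~x_3) | ((x_1 | x_2) | x_1) = 6/7 | 1 = 1
~x_1 = ~1 = 0
x_2 -> x_3 = 6/7 -> 1/7 = 2/7
x_2 -> (x_2 -> x_3) = 6/7 -> 2/7 = 3/7
~x_1 | (x_2 -> (x_2 -> x_3)) = 0 | 3/7 = 3/7
((x_1 <-> ~x_3) | ((x_1 | x_2) | x_1)) | (~x_1 | (x_2 -> (x_2 -> x_3))) = 1 | 3/7 = 1
(((x_1 <-> x_2) | ((x_1 | x_1) | x_2)) -> ((x_1 -> x_1) -> ~x_2)) <-> (((x_1 <-> ~x_3) | ((x_1 | x_2) | x_1)) | (~x_1 | (x_2 -> (x_2 -> x_3)))) = 1/7 <-> 1 = 1/7
x_2 <-> x_1 = 6/7 <-> 1 = 6/7
x_3 -> x_1 = 1/7 -> 1 = 1
~x_3 = ~1/7 = 6/7
(x_3 -> x_1) <-> ~x_3 = 1 <-> 6/7 = 6/7
(x_2 <-> x_1) -> ((x_3 -> x_1) <-> ~x_3) = 6/7 -> 6/7 = 1
~((x_2 <-> x_1) -> ((x_3 -> x_1) <-> ~x_3)) = ~1 = 0
((((x_1 <-> x_2) | ((x_1 | x_1) | x_2)) -> ((x_1 -> x_1) -> ~x_2)) <-> (((x_1 <-> ~x_3) | ((x_1 | x_2) | x_1)) | (~x_1 | (x_2 -> (x_2 -> x_3))))) | ~((x_2 <-> x_1) -> ((x_3 -> x_1) <-> ~x_3)) = 1/7 | 0 = 1/7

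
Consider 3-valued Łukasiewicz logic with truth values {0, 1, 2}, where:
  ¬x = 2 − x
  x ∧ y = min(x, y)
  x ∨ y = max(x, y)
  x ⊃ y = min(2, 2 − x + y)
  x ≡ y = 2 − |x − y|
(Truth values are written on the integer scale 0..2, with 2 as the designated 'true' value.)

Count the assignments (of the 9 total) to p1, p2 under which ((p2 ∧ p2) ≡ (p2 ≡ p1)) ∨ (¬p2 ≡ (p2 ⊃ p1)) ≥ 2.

7

p1 = 0, p2 = 0 ↦ 2  ≥
p1 = 0, p2 = 1 ↦ 2  ≥
p1 = 0, p2 = 2 ↦ 2  ≥
p1 = 1, p2 = 0 ↦ 2  ≥
p1 = 1, p2 = 1 ↦ 1  <
p1 = 1, p2 = 2 ↦ 1  <
p1 = 2, p2 = 0 ↦ 2  ≥
p1 = 2, p2 = 1 ↦ 2  ≥
p1 = 2, p2 = 2 ↦ 2  ≥
So 7 of the 9 assignments meet the threshold.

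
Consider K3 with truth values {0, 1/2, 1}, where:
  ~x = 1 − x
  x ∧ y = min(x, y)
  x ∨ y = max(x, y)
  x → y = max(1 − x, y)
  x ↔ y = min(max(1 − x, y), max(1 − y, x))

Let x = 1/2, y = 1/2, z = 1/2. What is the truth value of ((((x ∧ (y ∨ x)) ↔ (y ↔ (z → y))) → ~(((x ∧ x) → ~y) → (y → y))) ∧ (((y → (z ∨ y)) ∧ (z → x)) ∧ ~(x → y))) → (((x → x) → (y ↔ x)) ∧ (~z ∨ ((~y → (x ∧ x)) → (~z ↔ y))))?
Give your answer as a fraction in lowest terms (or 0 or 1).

1/2

y ∨ x = 1/2 ∨ 1/2 = 1/2
x ∧ (y ∨ x) = 1/2 ∧ 1/2 = 1/2
z → y = 1/2 → 1/2 = 1/2
y ↔ (z → y) = 1/2 ↔ 1/2 = 1/2
(x ∧ (y ∨ x)) ↔ (y ↔ (z → y)) = 1/2 ↔ 1/2 = 1/2
x ∧ x = 1/2 ∧ 1/2 = 1/2
~y = ~1/2 = 1/2
(x ∧ x) → ~y = 1/2 → 1/2 = 1/2
y → y = 1/2 → 1/2 = 1/2
((x ∧ x) → ~y) → (y → y) = 1/2 → 1/2 = 1/2
~(((x ∧ x) → ~y) → (y → y)) = ~1/2 = 1/2
((x ∧ (y ∨ x)) ↔ (y ↔ (z → y))) → ~(((x ∧ x) → ~y) → (y → y)) = 1/2 → 1/2 = 1/2
z ∨ y = 1/2 ∨ 1/2 = 1/2
y → (z ∨ y) = 1/2 → 1/2 = 1/2
z → x = 1/2 → 1/2 = 1/2
(y → (z ∨ y)) ∧ (z → x) = 1/2 ∧ 1/2 = 1/2
x → y = 1/2 → 1/2 = 1/2
~(x → y) = ~1/2 = 1/2
((y → (z ∨ y)) ∧ (z → x)) ∧ ~(x → y) = 1/2 ∧ 1/2 = 1/2
(((x ∧ (y ∨ x)) ↔ (y ↔ (z → y))) → ~(((x ∧ x) → ~y) → (y → y))) ∧ (((y → (z ∨ y)) ∧ (z → x)) ∧ ~(x → y)) = 1/2 ∧ 1/2 = 1/2
x → x = 1/2 → 1/2 = 1/2
y ↔ x = 1/2 ↔ 1/2 = 1/2
(x → x) → (y ↔ x) = 1/2 → 1/2 = 1/2
~z = ~1/2 = 1/2
~y = ~1/2 = 1/2
x ∧ x = 1/2 ∧ 1/2 = 1/2
~y → (x ∧ x) = 1/2 → 1/2 = 1/2
~z = ~1/2 = 1/2
~z ↔ y = 1/2 ↔ 1/2 = 1/2
(~y → (x ∧ x)) → (~z ↔ y) = 1/2 → 1/2 = 1/2
~z ∨ ((~y → (x ∧ x)) → (~z ↔ y)) = 1/2 ∨ 1/2 = 1/2
((x → x) → (y ↔ x)) ∧ (~z ∨ ((~y → (x ∧ x)) → (~z ↔ y))) = 1/2 ∧ 1/2 = 1/2
((((x ∧ (y ∨ x)) ↔ (y ↔ (z → y))) → ~(((x ∧ x) → ~y) → (y → y))) ∧ (((y → (z ∨ y)) ∧ (z → x)) ∧ ~(x → y))) → (((x → x) → (y ↔ x)) ∧ (~z ∨ ((~y → (x ∧ x)) → (~z ↔ y)))) = 1/2 → 1/2 = 1/2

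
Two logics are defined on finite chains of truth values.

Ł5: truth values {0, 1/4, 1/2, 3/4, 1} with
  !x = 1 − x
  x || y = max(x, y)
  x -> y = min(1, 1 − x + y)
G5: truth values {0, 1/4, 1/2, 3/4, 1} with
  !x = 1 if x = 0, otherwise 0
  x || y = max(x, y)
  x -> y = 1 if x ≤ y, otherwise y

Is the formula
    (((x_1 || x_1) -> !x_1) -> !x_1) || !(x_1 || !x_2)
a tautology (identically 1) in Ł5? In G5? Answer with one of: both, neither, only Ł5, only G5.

only G5

In Ł5: at x_1 = 1/4, x_2 = 0 the value is 3/4 — not a tautology.
In G5: every assignment gives 1 — tautology.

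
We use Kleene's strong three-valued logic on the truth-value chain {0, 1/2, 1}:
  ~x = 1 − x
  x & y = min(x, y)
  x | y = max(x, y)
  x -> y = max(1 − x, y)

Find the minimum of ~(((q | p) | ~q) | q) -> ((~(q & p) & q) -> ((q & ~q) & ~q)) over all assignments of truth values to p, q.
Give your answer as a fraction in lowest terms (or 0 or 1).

Take p = 0, q = 1/2:
q | p = 1/2 | 0 = 1/2
~q = ~1/2 = 1/2
(q | p) | ~q = 1/2 | 1/2 = 1/2
((q | p) | ~q) | q = 1/2 | 1/2 = 1/2
~(((q | p) | ~q) | q) = ~1/2 = 1/2
q & p = 1/2 & 0 = 0
~(q & p) = ~0 = 1
~(q & p) & q = 1 & 1/2 = 1/2
~q = ~1/2 = 1/2
q & ~q = 1/2 & 1/2 = 1/2
~q = ~1/2 = 1/2
(q & ~q) & ~q = 1/2 & 1/2 = 1/2
(~(q & p) & q) -> ((q & ~q) & ~q) = 1/2 -> 1/2 = 1/2
~(((q | p) | ~q) | q) -> ((~(q & p) & q) -> ((q & ~q) & ~q)) = 1/2 -> 1/2 = 1/2
No assignment yields a value below 1/2, so this is the minimum.

1/2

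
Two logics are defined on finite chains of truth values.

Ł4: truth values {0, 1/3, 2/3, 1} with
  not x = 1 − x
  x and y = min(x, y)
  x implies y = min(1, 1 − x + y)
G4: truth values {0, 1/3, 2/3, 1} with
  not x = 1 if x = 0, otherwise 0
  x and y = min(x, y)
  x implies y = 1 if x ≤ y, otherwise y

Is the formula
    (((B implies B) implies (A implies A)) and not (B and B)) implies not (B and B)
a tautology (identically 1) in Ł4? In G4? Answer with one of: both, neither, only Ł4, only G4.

both

In Ł4: every assignment gives 1 — tautology.
In G4: every assignment gives 1 — tautology.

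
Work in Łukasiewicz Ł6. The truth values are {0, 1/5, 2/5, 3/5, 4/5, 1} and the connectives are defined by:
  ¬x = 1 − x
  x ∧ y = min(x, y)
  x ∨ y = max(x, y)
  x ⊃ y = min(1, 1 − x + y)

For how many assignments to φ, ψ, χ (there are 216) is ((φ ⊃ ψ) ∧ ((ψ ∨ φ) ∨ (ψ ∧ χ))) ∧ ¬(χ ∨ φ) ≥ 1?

1

value 1: 1 assignment (counts)
value 4/5: 7 assignments
value 3/5: 19 assignments
value 2/5: 53 assignments
value 1/5: 65 assignments
value 0: 71 assignments
So 1 of the 216 assignments meets the threshold.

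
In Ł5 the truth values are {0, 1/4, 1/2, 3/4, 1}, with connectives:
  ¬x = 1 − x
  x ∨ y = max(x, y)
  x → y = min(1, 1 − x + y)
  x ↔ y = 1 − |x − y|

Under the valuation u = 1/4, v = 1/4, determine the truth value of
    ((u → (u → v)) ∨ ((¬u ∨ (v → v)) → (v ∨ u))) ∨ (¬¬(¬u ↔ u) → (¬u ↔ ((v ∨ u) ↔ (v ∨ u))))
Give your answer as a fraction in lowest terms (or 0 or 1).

u → v = 1/4 → 1/4 = 1
u → (u → v) = 1/4 → 1 = 1
¬u = ¬1/4 = 3/4
v → v = 1/4 → 1/4 = 1
¬u ∨ (v → v) = 3/4 ∨ 1 = 1
v ∨ u = 1/4 ∨ 1/4 = 1/4
(¬u ∨ (v → v)) → (v ∨ u) = 1 → 1/4 = 1/4
(u → (u → v)) ∨ ((¬u ∨ (v → v)) → (v ∨ u)) = 1 ∨ 1/4 = 1
¬u = ¬1/4 = 3/4
¬u ↔ u = 3/4 ↔ 1/4 = 1/2
¬(¬u ↔ u) = ¬1/2 = 1/2
¬¬(¬u ↔ u) = ¬1/2 = 1/2
¬u = ¬1/4 = 3/4
v ∨ u = 1/4 ∨ 1/4 = 1/4
v ∨ u = 1/4 ∨ 1/4 = 1/4
(v ∨ u) ↔ (v ∨ u) = 1/4 ↔ 1/4 = 1
¬u ↔ ((v ∨ u) ↔ (v ∨ u)) = 3/4 ↔ 1 = 3/4
¬¬(¬u ↔ u) → (¬u ↔ ((v ∨ u) ↔ (v ∨ u))) = 1/2 → 3/4 = 1
((u → (u → v)) ∨ ((¬u ∨ (v → v)) → (v ∨ u))) ∨ (¬¬(¬u ↔ u) → (¬u ↔ ((v ∨ u) ↔ (v ∨ u)))) = 1 ∨ 1 = 1

1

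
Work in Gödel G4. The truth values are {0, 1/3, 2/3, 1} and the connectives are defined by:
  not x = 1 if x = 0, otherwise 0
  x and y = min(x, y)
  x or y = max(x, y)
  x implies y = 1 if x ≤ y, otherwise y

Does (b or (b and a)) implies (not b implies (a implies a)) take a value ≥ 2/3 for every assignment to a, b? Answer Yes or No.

Yes

a = 0, b = 0 ↦ 1
a = 0, b = 1/3 ↦ 1
a = 0, b = 2/3 ↦ 1
a = 0, b = 1 ↦ 1
a = 1/3, b = 0 ↦ 1
a = 1/3, b = 1/3 ↦ 1
a = 1/3, b = 2/3 ↦ 1
a = 1/3, b = 1 ↦ 1
a = 2/3, b = 0 ↦ 1
a = 2/3, b = 1/3 ↦ 1
a = 2/3, b = 2/3 ↦ 1
a = 2/3, b = 1 ↦ 1
a = 1, b = 0 ↦ 1
a = 1, b = 1/3 ↦ 1
a = 1, b = 2/3 ↦ 1
a = 1, b = 1 ↦ 1
Every assignment gives a value ≥ 2/3.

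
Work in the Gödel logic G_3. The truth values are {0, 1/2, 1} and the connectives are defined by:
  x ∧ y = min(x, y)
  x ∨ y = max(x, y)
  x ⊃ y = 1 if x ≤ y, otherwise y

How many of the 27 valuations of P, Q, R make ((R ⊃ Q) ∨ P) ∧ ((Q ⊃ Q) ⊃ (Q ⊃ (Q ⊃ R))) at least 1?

value 1: 12 assignments (counts)
value 1/2: 7 assignments
value 0: 8 assignments
So 12 of the 27 assignments meet the threshold.

12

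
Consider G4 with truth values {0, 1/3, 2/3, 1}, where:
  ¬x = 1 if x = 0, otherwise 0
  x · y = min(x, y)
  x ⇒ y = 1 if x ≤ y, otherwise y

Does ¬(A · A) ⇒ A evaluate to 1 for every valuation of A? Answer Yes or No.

No

Counterexample: take A = 0.
A · A = 0 · 0 = 0
¬(A · A) = ¬0 = 1
¬(A · A) ⇒ A = 1 ⇒ 0 = 0
This gives 0 ≠ 1.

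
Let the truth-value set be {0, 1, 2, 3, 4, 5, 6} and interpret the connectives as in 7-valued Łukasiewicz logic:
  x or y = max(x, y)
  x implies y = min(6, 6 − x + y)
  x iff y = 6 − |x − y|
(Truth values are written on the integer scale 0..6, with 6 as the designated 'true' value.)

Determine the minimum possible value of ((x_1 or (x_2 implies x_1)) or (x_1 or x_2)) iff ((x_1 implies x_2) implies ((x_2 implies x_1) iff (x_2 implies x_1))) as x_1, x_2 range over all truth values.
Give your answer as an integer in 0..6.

Take x_1 = 0, x_2 = 3:
x_2 implies x_1 = 3 implies 0 = 3
x_1 or (x_2 implies x_1) = 0 or 3 = 3
x_1 or x_2 = 0 or 3 = 3
(x_1 or (x_2 implies x_1)) or (x_1 or x_2) = 3 or 3 = 3
x_1 implies x_2 = 0 implies 3 = 6
x_2 implies x_1 = 3 implies 0 = 3
x_2 implies x_1 = 3 implies 0 = 3
(x_2 implies x_1) iff (x_2 implies x_1) = 3 iff 3 = 6
(x_1 implies x_2) implies ((x_2 implies x_1) iff (x_2 implies x_1)) = 6 implies 6 = 6
((x_1 or (x_2 implies x_1)) or (x_1 or x_2)) iff ((x_1 implies x_2) implies ((x_2 implies x_1) iff (x_2 implies x_1))) = 3 iff 6 = 3
No assignment yields a value below 3, so this is the minimum.

3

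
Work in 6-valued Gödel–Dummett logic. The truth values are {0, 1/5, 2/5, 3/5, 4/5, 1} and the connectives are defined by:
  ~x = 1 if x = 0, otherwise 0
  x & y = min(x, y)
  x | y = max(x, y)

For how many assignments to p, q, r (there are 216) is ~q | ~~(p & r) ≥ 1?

value 1: 161 assignments (counts)
value 0: 55 assignments
So 161 of the 216 assignments meet the threshold.

161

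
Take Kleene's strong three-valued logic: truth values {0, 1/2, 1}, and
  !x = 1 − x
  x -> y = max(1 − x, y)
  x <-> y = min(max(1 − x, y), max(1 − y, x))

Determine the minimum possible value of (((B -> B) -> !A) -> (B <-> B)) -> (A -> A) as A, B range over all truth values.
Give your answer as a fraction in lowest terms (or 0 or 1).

1/2

Take A = 1/2, B = 0:
B -> B = 0 -> 0 = 1
!A = !1/2 = 1/2
(B -> B) -> !A = 1 -> 1/2 = 1/2
B <-> B = 0 <-> 0 = 1
((B -> B) -> !A) -> (B <-> B) = 1/2 -> 1 = 1
A -> A = 1/2 -> 1/2 = 1/2
(((B -> B) -> !A) -> (B <-> B)) -> (A -> A) = 1 -> 1/2 = 1/2
No assignment yields a value below 1/2, so this is the minimum.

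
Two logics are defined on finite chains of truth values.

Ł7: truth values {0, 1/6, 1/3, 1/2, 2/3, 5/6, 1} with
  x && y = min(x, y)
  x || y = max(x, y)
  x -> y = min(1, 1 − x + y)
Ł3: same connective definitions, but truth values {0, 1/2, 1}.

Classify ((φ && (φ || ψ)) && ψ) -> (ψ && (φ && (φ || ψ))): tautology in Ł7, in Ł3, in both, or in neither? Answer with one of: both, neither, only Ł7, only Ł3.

In Ł7: every assignment gives 1 — tautology.
In Ł3: every assignment gives 1 — tautology.

both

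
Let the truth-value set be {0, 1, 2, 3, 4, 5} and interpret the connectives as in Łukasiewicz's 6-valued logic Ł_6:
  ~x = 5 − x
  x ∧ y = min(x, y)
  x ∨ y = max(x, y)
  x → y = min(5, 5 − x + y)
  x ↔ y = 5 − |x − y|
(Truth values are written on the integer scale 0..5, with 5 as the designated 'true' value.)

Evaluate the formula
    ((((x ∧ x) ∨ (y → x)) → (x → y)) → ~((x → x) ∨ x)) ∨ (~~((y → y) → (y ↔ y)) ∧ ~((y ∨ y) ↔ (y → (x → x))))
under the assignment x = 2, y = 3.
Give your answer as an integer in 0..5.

2

x ∧ x = 2 ∧ 2 = 2
y → x = 3 → 2 = 4
(x ∧ x) ∨ (y → x) = 2 ∨ 4 = 4
x → y = 2 → 3 = 5
((x ∧ x) ∨ (y → x)) → (x → y) = 4 → 5 = 5
x → x = 2 → 2 = 5
(x → x) ∨ x = 5 ∨ 2 = 5
~((x → x) ∨ x) = ~5 = 0
(((x ∧ x) ∨ (y → x)) → (x → y)) → ~((x → x) ∨ x) = 5 → 0 = 0
y → y = 3 → 3 = 5
y ↔ y = 3 ↔ 3 = 5
(y → y) → (y ↔ y) = 5 → 5 = 5
~((y → y) → (y ↔ y)) = ~5 = 0
~~((y → y) → (y ↔ y)) = ~0 = 5
y ∨ y = 3 ∨ 3 = 3
x → x = 2 → 2 = 5
y → (x → x) = 3 → 5 = 5
(y ∨ y) ↔ (y → (x → x)) = 3 ↔ 5 = 3
~((y ∨ y) ↔ (y → (x → x))) = ~3 = 2
~~((y → y) → (y ↔ y)) ∧ ~((y ∨ y) ↔ (y → (x → x))) = 5 ∧ 2 = 2
((((x ∧ x) ∨ (y → x)) → (x → y)) → ~((x → x) ∨ x)) ∨ (~~((y → y) → (y ↔ y)) ∧ ~((y ∨ y) ↔ (y → (x → x)))) = 0 ∨ 2 = 2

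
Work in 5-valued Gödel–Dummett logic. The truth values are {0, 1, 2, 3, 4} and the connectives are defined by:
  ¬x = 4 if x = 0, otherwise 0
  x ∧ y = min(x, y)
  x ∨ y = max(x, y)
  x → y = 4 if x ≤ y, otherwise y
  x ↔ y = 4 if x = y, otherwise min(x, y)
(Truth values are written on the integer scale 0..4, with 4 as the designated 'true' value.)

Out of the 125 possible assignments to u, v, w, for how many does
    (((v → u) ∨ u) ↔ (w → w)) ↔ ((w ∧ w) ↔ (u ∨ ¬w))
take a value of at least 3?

58

value 4: 48 assignments (counts)
value 3: 10 assignments (counts)
value 2: 18 assignments
value 1: 24 assignments
value 0: 25 assignments
So 58 of the 125 assignments meet the threshold.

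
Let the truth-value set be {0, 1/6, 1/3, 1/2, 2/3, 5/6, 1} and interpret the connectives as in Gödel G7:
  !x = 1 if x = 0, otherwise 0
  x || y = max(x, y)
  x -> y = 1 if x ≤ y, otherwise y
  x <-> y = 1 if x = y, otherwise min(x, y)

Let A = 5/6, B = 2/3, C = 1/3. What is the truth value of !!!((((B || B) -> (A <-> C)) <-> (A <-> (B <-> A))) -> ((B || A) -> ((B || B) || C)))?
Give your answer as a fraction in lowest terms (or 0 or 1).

B || B = 2/3 || 2/3 = 2/3
A <-> C = 5/6 <-> 1/3 = 1/3
(B || B) -> (A <-> C) = 2/3 -> 1/3 = 1/3
B <-> A = 2/3 <-> 5/6 = 2/3
A <-> (B <-> A) = 5/6 <-> 2/3 = 2/3
((B || B) -> (A <-> C)) <-> (A <-> (B <-> A)) = 1/3 <-> 2/3 = 1/3
B || A = 2/3 || 5/6 = 5/6
B || B = 2/3 || 2/3 = 2/3
(B || B) || C = 2/3 || 1/3 = 2/3
(B || A) -> ((B || B) || C) = 5/6 -> 2/3 = 2/3
(((B || B) -> (A <-> C)) <-> (A <-> (B <-> A))) -> ((B || A) -> ((B || B) || C)) = 1/3 -> 2/3 = 1
!((((B || B) -> (A <-> C)) <-> (A <-> (B <-> A))) -> ((B || A) -> ((B || B) || C))) = !1 = 0
!!((((B || B) -> (A <-> C)) <-> (A <-> (B <-> A))) -> ((B || A) -> ((B || B) || C))) = !0 = 1
!!!((((B || B) -> (A <-> C)) <-> (A <-> (B <-> A))) -> ((B || A) -> ((B || B) || C))) = !1 = 0

0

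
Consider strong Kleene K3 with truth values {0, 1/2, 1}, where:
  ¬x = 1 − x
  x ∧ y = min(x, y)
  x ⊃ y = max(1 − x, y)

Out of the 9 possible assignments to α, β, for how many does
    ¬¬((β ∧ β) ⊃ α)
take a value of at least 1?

α = 0, β = 0 ↦ 1  ≥
α = 0, β = 1/2 ↦ 1/2  <
α = 0, β = 1 ↦ 0  <
α = 1/2, β = 0 ↦ 1  ≥
α = 1/2, β = 1/2 ↦ 1/2  <
α = 1/2, β = 1 ↦ 1/2  <
α = 1, β = 0 ↦ 1  ≥
α = 1, β = 1/2 ↦ 1  ≥
α = 1, β = 1 ↦ 1  ≥
So 5 of the 9 assignments meet the threshold.

5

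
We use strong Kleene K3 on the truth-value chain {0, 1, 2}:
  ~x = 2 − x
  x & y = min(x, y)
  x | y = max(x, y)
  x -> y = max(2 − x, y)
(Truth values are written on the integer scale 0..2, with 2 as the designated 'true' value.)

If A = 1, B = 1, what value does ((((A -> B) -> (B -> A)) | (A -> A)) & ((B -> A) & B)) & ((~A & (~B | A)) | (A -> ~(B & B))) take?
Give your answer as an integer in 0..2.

1

A -> B = 1 -> 1 = 1
B -> A = 1 -> 1 = 1
(A -> B) -> (B -> A) = 1 -> 1 = 1
A -> A = 1 -> 1 = 1
((A -> B) -> (B -> A)) | (A -> A) = 1 | 1 = 1
B -> A = 1 -> 1 = 1
(B -> A) & B = 1 & 1 = 1
(((A -> B) -> (B -> A)) | (A -> A)) & ((B -> A) & B) = 1 & 1 = 1
~A = ~1 = 1
~B = ~1 = 1
~B | A = 1 | 1 = 1
~A & (~B | A) = 1 & 1 = 1
B & B = 1 & 1 = 1
~(B & B) = ~1 = 1
A -> ~(B & B) = 1 -> 1 = 1
(~A & (~B | A)) | (A -> ~(B & B)) = 1 | 1 = 1
((((A -> B) -> (B -> A)) | (A -> A)) & ((B -> A) & B)) & ((~A & (~B | A)) | (A -> ~(B & B))) = 1 & 1 = 1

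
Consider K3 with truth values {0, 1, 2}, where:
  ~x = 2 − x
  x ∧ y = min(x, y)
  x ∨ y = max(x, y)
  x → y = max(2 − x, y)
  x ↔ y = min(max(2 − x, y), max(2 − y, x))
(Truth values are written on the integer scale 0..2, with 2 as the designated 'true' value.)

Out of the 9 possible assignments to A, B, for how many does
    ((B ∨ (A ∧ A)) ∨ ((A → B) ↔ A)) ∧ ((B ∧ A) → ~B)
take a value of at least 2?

2

A = 0, B = 0 ↦ 0  <
A = 0, B = 1 ↦ 1  <
A = 0, B = 2 ↦ 2  ≥
A = 1, B = 0 ↦ 1  <
A = 1, B = 1 ↦ 1  <
A = 1, B = 2 ↦ 1  <
A = 2, B = 0 ↦ 2  ≥
A = 2, B = 1 ↦ 1  <
A = 2, B = 2 ↦ 0  <
So 2 of the 9 assignments meet the threshold.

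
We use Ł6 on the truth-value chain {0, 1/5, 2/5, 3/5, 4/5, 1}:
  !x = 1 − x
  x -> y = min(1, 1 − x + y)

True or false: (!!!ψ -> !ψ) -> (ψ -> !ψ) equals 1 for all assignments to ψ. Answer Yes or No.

No

Counterexample: take ψ = 3/5.
!ψ = !3/5 = 2/5
!!ψ = !2/5 = 3/5
!!!ψ = !3/5 = 2/5
!ψ = !3/5 = 2/5
!!!ψ -> !ψ = 2/5 -> 2/5 = 1
!ψ = !3/5 = 2/5
ψ -> !ψ = 3/5 -> 2/5 = 4/5
(!!!ψ -> !ψ) -> (ψ -> !ψ) = 1 -> 4/5 = 4/5
This gives 4/5 ≠ 1.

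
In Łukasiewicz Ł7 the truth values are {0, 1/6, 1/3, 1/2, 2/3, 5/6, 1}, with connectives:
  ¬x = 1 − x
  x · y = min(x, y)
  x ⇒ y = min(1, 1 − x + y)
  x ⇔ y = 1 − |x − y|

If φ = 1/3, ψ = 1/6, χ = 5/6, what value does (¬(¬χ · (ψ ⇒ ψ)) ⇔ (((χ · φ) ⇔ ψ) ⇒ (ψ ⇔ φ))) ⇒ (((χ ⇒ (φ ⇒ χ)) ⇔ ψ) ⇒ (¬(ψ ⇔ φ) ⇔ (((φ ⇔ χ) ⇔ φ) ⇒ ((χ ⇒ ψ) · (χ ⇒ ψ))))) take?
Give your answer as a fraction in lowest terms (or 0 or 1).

1

¬χ = ¬5/6 = 1/6
ψ ⇒ ψ = 1/6 ⇒ 1/6 = 1
¬χ · (ψ ⇒ ψ) = 1/6 · 1 = 1/6
¬(¬χ · (ψ ⇒ ψ)) = ¬1/6 = 5/6
χ · φ = 5/6 · 1/3 = 1/3
(χ · φ) ⇔ ψ = 1/3 ⇔ 1/6 = 5/6
ψ ⇔ φ = 1/6 ⇔ 1/3 = 5/6
((χ · φ) ⇔ ψ) ⇒ (ψ ⇔ φ) = 5/6 ⇒ 5/6 = 1
¬(¬χ · (ψ ⇒ ψ)) ⇔ (((χ · φ) ⇔ ψ) ⇒ (ψ ⇔ φ)) = 5/6 ⇔ 1 = 5/6
φ ⇒ χ = 1/3 ⇒ 5/6 = 1
χ ⇒ (φ ⇒ χ) = 5/6 ⇒ 1 = 1
(χ ⇒ (φ ⇒ χ)) ⇔ ψ = 1 ⇔ 1/6 = 1/6
ψ ⇔ φ = 1/6 ⇔ 1/3 = 5/6
¬(ψ ⇔ φ) = ¬5/6 = 1/6
φ ⇔ χ = 1/3 ⇔ 5/6 = 1/2
(φ ⇔ χ) ⇔ φ = 1/2 ⇔ 1/3 = 5/6
χ ⇒ ψ = 5/6 ⇒ 1/6 = 1/3
χ ⇒ ψ = 5/6 ⇒ 1/6 = 1/3
(χ ⇒ ψ) · (χ ⇒ ψ) = 1/3 · 1/3 = 1/3
((φ ⇔ χ) ⇔ φ) ⇒ ((χ ⇒ ψ) · (χ ⇒ ψ)) = 5/6 ⇒ 1/3 = 1/2
¬(ψ ⇔ φ) ⇔ (((φ ⇔ χ) ⇔ φ) ⇒ ((χ ⇒ ψ) · (χ ⇒ ψ))) = 1/6 ⇔ 1/2 = 2/3
((χ ⇒ (φ ⇒ χ)) ⇔ ψ) ⇒ (¬(ψ ⇔ φ) ⇔ (((φ ⇔ χ) ⇔ φ) ⇒ ((χ ⇒ ψ) · (χ ⇒ ψ)))) = 1/6 ⇒ 2/3 = 1
(¬(¬χ · (ψ ⇒ ψ)) ⇔ (((χ · φ) ⇔ ψ) ⇒ (ψ ⇔ φ))) ⇒ (((χ ⇒ (φ ⇒ χ)) ⇔ ψ) ⇒ (¬(ψ ⇔ φ) ⇔ (((φ ⇔ χ) ⇔ φ) ⇒ ((χ ⇒ ψ) · (χ ⇒ ψ))))) = 5/6 ⇒ 1 = 1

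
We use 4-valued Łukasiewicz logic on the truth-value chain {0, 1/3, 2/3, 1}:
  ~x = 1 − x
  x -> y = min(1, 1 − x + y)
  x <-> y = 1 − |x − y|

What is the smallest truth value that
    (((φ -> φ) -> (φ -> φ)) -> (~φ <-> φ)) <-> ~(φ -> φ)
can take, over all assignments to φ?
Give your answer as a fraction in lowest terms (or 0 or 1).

1/3

Take φ = 1/3:
φ -> φ = 1/3 -> 1/3 = 1
φ -> φ = 1/3 -> 1/3 = 1
(φ -> φ) -> (φ -> φ) = 1 -> 1 = 1
~φ = ~1/3 = 2/3
~φ <-> φ = 2/3 <-> 1/3 = 2/3
((φ -> φ) -> (φ -> φ)) -> (~φ <-> φ) = 1 -> 2/3 = 2/3
φ -> φ = 1/3 -> 1/3 = 1
~(φ -> φ) = ~1 = 0
(((φ -> φ) -> (φ -> φ)) -> (~φ <-> φ)) <-> ~(φ -> φ) = 2/3 <-> 0 = 1/3
No assignment yields a value below 1/3, so this is the minimum.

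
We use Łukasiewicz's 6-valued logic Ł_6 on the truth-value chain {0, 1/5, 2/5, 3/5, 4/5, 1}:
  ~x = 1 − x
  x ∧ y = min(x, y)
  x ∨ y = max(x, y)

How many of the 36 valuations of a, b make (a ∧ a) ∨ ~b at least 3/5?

value 1: 11 assignments (counts)
value 4/5: 9 assignments (counts)
value 3/5: 7 assignments (counts)
value 2/5: 5 assignments
value 1/5: 3 assignments
value 0: 1 assignment
So 27 of the 36 assignments meet the threshold.

27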